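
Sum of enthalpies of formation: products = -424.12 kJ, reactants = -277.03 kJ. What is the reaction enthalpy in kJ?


dH_rxn = sum(dH_f products) - sum(dH_f reactants)
dH_rxn = -424.12 - (-277.03)
dH_rxn = -147.09 kJ:

-147.09 kJ


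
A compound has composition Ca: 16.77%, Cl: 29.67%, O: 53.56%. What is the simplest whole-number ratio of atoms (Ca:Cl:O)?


Assume 100 g of compound, divide each mass% by atomic mass to get moles, then normalize by the smallest to get a raw atom ratio.
Moles per 100 g: Ca: 16.77/40.078 = 0.4184, Cl: 29.67/35.453 = 0.8369, O: 53.56/15.999 = 3.3477
Raw ratio (divide by min = 0.4184): Ca: 1.0, Cl: 2.0, O: 8.001
Multiply by 1 to clear fractions: Ca: 1.0 ~= 1, Cl: 2.0 ~= 2, O: 8.001 ~= 8
Reduce by GCD to get the simplest whole-number ratio:

1:2:8


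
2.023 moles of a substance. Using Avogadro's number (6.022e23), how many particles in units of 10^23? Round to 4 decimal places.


N = n * NA, then divide by 1e23 for the requested units.
N / 1e23 = n * 6.022
N / 1e23 = 2.023 * 6.022
N / 1e23 = 12.182506, rounded to 4 dp:

12.1825


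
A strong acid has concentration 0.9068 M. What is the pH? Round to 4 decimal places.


A strong acid dissociates completely, so [H+] equals the given concentration.
pH = -log10([H+]) = -log10(0.9068)
pH = 0.04248849, rounded to 4 dp:

0.0425


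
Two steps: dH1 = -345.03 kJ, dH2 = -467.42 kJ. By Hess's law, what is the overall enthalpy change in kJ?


Hess's law: enthalpy is a state function, so add the step enthalpies.
dH_total = dH1 + dH2 = -345.03 + (-467.42)
dH_total = -812.45 kJ:

-812.45 kJ


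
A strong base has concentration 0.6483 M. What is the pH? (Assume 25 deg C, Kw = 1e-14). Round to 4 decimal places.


A strong base dissociates completely, so [OH-] equals the given concentration.
pOH = -log10([OH-]) = -log10(0.6483) = 0.188224
pH = 14 - pOH = 14 - 0.188224
pH = 13.811776, rounded to 4 dp:

13.8118


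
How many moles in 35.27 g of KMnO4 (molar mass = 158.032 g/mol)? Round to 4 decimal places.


n = mass / M
n = 35.27 / 158.032
n = 0.22318265 mol, rounded to 4 dp:

0.2232 mol


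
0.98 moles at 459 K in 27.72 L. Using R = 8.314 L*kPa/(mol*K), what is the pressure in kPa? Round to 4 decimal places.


PV = nRT, solve for P = nRT / V.
nRT = 0.98 * 8.314 * 459 = 3739.8035
P = 3739.8035 / 27.72
P = 134.91354618 kPa, rounded to 4 dp:

134.9135 kPa


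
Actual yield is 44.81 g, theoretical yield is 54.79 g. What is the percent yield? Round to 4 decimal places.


% yield = 100 * actual / theoretical
% yield = 100 * 44.81 / 54.79
% yield = 81.78499726 %, rounded to 4 dp:

81.7850 %


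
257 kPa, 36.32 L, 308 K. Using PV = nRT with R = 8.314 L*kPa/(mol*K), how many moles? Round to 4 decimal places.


PV = nRT, solve for n = PV / (RT).
PV = 257 * 36.32 = 9334.24
RT = 8.314 * 308 = 2560.712
n = 9334.24 / 2560.712
n = 3.64517369 mol, rounded to 4 dp:

3.6452 mol


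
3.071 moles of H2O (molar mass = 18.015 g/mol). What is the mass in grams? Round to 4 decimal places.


mass = n * M
mass = 3.071 * 18.015
mass = 55.324065 g, rounded to 4 dp:

55.3241 g


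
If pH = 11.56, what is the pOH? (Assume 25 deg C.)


At 25 deg C, pH + pOH = 14.
pOH = 14 - pH = 14 - 11.56
pOH = 2.44:

2.44


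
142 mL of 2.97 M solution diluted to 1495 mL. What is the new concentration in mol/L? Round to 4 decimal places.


Dilution: M1*V1 = M2*V2, solve for M2.
M2 = M1*V1 / V2
M2 = 2.97 * 142 / 1495
M2 = 421.74 / 1495
M2 = 0.28210033 mol/L, rounded to 4 dp:

0.2821 mol/L


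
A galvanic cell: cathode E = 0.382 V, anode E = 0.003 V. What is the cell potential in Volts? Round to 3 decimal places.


Standard cell potential: E_cell = E_cathode - E_anode.
E_cell = 0.382 - (0.003)
E_cell = 0.379 V, rounded to 3 dp:

0.379 V


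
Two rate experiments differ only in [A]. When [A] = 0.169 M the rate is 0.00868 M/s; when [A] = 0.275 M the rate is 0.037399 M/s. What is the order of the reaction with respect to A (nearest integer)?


Rate is proportional to [A]^n, so rate2/rate1 = ([A]2/[A]1)^n. Take logs to solve for n.
rate2/rate1 = 0.037399 / 0.00868 = 4.3086
[A]2/[A]1 = 0.275 / 0.169 = 1.6272
n = ln(4.3086) / ln(1.6272) = 3.0
Nearest integer order:

3


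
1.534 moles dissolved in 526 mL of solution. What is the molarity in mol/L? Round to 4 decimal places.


Convert volume to liters: V_L = V_mL / 1000.
V_L = 526 / 1000 = 0.526 L
M = n / V_L = 1.534 / 0.526
M = 2.91634981 mol/L, rounded to 4 dp:

2.9163 mol/L


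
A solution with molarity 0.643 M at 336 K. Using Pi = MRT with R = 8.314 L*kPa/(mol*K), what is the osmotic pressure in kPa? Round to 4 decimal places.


Osmotic pressure (van't Hoff): Pi = M*R*T.
RT = 8.314 * 336 = 2793.504
Pi = 0.643 * 2793.504
Pi = 1796.223072 kPa, rounded to 4 dp:

1796.2231 kPa


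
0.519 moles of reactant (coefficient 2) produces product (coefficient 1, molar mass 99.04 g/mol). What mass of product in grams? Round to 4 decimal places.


Use the coefficient ratio to convert reactant moles to product moles, then multiply by the product's molar mass.
moles_P = moles_R * (coeff_P / coeff_R) = 0.519 * (1/2) = 0.2595
mass_P = moles_P * M_P = 0.2595 * 99.04
mass_P = 25.70088 g, rounded to 4 dp:

25.7009 g


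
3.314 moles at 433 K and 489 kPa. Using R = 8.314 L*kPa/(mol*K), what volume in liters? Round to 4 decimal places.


PV = nRT, solve for V = nRT / P.
nRT = 3.314 * 8.314 * 433 = 11930.2741
V = 11930.2741 / 489
V = 24.39728855 L, rounded to 4 dp:

24.3973 L


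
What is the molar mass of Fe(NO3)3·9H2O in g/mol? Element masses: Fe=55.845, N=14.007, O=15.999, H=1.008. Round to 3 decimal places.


M = sum(count * atomic_mass) over atoms.
M = 1*55.845 + 3*14.007 + 18*15.999 + 18*1.008
M = 55.845 + 42.021 + 287.982 + 18.144
M = 403.992 g/mol, rounded to 3 dp:

403.992 g/mol


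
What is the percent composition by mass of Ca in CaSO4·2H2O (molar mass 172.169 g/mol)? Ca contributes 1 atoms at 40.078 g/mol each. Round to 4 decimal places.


pct = 100 * (n_elem * M_elem) / M_total
mass_contribution = 1 * 40.078 = 40.078 g/mol
pct = 100 * 40.078 / 172.169
pct = 23.27829052 %, rounded to 4 dp:

23.2783 %


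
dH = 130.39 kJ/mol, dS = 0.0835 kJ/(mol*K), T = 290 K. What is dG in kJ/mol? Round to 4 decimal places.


Gibbs: dG = dH - T*dS (consistent units, dS already in kJ/(mol*K)).
T*dS = 290 * 0.0835 = 24.215
dG = 130.39 - (24.215)
dG = 106.175 kJ/mol, rounded to 4 dp:

106.1750 kJ/mol


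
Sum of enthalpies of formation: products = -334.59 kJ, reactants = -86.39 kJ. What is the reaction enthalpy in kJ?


dH_rxn = sum(dH_f products) - sum(dH_f reactants)
dH_rxn = -334.59 - (-86.39)
dH_rxn = -248.2 kJ:

-248.20 kJ


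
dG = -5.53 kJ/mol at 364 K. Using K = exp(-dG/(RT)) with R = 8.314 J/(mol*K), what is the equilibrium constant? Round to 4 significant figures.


dG is in kJ/mol; multiply by 1000 to match R in J/(mol*K).
RT = 8.314 * 364 = 3026.296 J/mol
exponent = -dG*1000 / (RT) = -(-5.53*1000) / 3026.296 = 1.8273163
K = exp(1.8273163)
K = 6.2171792, rounded to 4 significant figures:

6.217


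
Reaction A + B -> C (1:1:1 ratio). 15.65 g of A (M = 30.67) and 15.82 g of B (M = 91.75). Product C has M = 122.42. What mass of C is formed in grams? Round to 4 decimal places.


Find moles of each reactant; the smaller value is the limiting reagent in a 1:1:1 reaction, so moles_C equals moles of the limiter.
n_A = mass_A / M_A = 15.65 / 30.67 = 0.510271 mol
n_B = mass_B / M_B = 15.82 / 91.75 = 0.172425 mol
Limiting reagent: B (smaller), n_limiting = 0.172425 mol
mass_C = n_limiting * M_C = 0.172425 * 122.42
mass_C = 21.1082685 g, rounded to 4 dp:

21.1083 g


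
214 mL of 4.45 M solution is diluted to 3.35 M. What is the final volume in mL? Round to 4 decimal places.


Dilution: M1*V1 = M2*V2, solve for V2.
V2 = M1*V1 / M2
V2 = 4.45 * 214 / 3.35
V2 = 952.3 / 3.35
V2 = 284.26865672 mL, rounded to 4 dp:

284.2687 mL


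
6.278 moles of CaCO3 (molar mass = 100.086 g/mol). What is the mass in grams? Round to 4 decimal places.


mass = n * M
mass = 6.278 * 100.086
mass = 628.339908 g, rounded to 4 dp:

628.3399 g


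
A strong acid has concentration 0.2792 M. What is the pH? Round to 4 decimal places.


A strong acid dissociates completely, so [H+] equals the given concentration.
pH = -log10([H+]) = -log10(0.2792)
pH = 0.55408459, rounded to 4 dp:

0.5541


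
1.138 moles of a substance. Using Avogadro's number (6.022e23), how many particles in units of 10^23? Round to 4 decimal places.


N = n * NA, then divide by 1e23 for the requested units.
N / 1e23 = n * 6.022
N / 1e23 = 1.138 * 6.022
N / 1e23 = 6.853036, rounded to 4 dp:

6.8530


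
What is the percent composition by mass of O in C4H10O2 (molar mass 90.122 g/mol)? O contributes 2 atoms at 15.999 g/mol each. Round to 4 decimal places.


pct = 100 * (n_elem * M_elem) / M_total
mass_contribution = 2 * 15.999 = 31.998 g/mol
pct = 100 * 31.998 / 90.122
pct = 35.50520406 %, rounded to 4 dp:

35.5052 %


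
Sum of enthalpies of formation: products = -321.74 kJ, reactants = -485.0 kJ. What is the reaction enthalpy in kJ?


dH_rxn = sum(dH_f products) - sum(dH_f reactants)
dH_rxn = -321.74 - (-485.0)
dH_rxn = 163.26 kJ:

163.26 kJ


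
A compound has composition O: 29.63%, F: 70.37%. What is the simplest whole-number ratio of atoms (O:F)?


Assume 100 g of compound, divide each mass% by atomic mass to get moles, then normalize by the smallest to get a raw atom ratio.
Moles per 100 g: O: 29.63/15.999 = 1.852, F: 70.37/18.998 = 3.7041
Raw ratio (divide by min = 1.852): O: 1.0, F: 2.0
Multiply by 1 to clear fractions: O: 1.0 ~= 1, F: 2.0 ~= 2
Reduce by GCD to get the simplest whole-number ratio:

1:2


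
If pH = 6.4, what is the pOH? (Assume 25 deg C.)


At 25 deg C, pH + pOH = 14.
pOH = 14 - pH = 14 - 6.4
pOH = 7.6:

7.60


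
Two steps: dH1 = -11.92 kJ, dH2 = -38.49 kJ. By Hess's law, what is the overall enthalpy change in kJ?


Hess's law: enthalpy is a state function, so add the step enthalpies.
dH_total = dH1 + dH2 = -11.92 + (-38.49)
dH_total = -50.41 kJ:

-50.41 kJ


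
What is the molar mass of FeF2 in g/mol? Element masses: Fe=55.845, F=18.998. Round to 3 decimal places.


M = sum(count * atomic_mass) over atoms.
M = 1*55.845 + 2*18.998
M = 55.845 + 37.996
M = 93.841 g/mol, rounded to 3 dp:

93.841 g/mol


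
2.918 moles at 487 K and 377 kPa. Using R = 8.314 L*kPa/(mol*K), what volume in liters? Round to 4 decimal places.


PV = nRT, solve for V = nRT / P.
nRT = 2.918 * 8.314 * 487 = 11814.7427
V = 11814.7427 / 377
V = 31.33884005 L, rounded to 4 dp:

31.3388 L


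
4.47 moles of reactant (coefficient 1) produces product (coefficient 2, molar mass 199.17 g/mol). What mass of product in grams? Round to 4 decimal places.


Use the coefficient ratio to convert reactant moles to product moles, then multiply by the product's molar mass.
moles_P = moles_R * (coeff_P / coeff_R) = 4.47 * (2/1) = 8.94
mass_P = moles_P * M_P = 8.94 * 199.17
mass_P = 1780.5798 g, rounded to 4 dp:

1780.5798 g


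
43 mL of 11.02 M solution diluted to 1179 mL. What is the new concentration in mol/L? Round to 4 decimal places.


Dilution: M1*V1 = M2*V2, solve for M2.
M2 = M1*V1 / V2
M2 = 11.02 * 43 / 1179
M2 = 473.86 / 1179
M2 = 0.40191688 mol/L, rounded to 4 dp:

0.4019 mol/L


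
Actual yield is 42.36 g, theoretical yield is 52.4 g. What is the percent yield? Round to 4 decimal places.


% yield = 100 * actual / theoretical
% yield = 100 * 42.36 / 52.4
% yield = 80.83969466 %, rounded to 4 dp:

80.8397 %


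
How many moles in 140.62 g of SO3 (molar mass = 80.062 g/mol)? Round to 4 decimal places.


n = mass / M
n = 140.62 / 80.062
n = 1.7563888 mol, rounded to 4 dp:

1.7564 mol


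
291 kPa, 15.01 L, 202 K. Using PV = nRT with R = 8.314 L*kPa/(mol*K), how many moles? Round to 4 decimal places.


PV = nRT, solve for n = PV / (RT).
PV = 291 * 15.01 = 4367.91
RT = 8.314 * 202 = 1679.428
n = 4367.91 / 1679.428
n = 2.60083195 mol, rounded to 4 dp:

2.6008 mol


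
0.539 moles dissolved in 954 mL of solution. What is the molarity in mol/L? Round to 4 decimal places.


Convert volume to liters: V_L = V_mL / 1000.
V_L = 954 / 1000 = 0.954 L
M = n / V_L = 0.539 / 0.954
M = 0.56498952 mol/L, rounded to 4 dp:

0.5650 mol/L


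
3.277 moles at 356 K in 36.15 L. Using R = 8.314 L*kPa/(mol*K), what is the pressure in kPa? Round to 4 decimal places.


PV = nRT, solve for P = nRT / V.
nRT = 3.277 * 8.314 * 356 = 9699.2122
P = 9699.2122 / 36.15
P = 268.30462517 kPa, rounded to 4 dp:

268.3046 kPa


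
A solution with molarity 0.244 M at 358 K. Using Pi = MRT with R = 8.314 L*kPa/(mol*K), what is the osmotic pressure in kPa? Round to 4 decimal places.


Osmotic pressure (van't Hoff): Pi = M*R*T.
RT = 8.314 * 358 = 2976.412
Pi = 0.244 * 2976.412
Pi = 726.244528 kPa, rounded to 4 dp:

726.2445 kPa


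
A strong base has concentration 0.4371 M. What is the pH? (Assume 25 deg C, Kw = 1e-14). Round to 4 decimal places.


A strong base dissociates completely, so [OH-] equals the given concentration.
pOH = -log10([OH-]) = -log10(0.4371) = 0.359419
pH = 14 - pOH = 14 - 0.359419
pH = 13.640581, rounded to 4 dp:

13.6406


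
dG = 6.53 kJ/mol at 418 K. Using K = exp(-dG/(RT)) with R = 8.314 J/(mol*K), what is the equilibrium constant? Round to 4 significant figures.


dG is in kJ/mol; multiply by 1000 to match R in J/(mol*K).
RT = 8.314 * 418 = 3475.252 J/mol
exponent = -dG*1000 / (RT) = -(6.53*1000) / 3475.252 = -1.87900043
K = exp(-1.87900043)
K = 0.15274271, rounded to 4 significant figures:

0.1527


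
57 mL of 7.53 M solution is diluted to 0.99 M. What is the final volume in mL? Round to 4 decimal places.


Dilution: M1*V1 = M2*V2, solve for V2.
V2 = M1*V1 / M2
V2 = 7.53 * 57 / 0.99
V2 = 429.21 / 0.99
V2 = 433.54545455 mL, rounded to 4 dp:

433.5455 mL


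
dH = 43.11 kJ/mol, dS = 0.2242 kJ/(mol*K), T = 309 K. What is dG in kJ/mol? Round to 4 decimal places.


Gibbs: dG = dH - T*dS (consistent units, dS already in kJ/(mol*K)).
T*dS = 309 * 0.2242 = 69.2778
dG = 43.11 - (69.2778)
dG = -26.1678 kJ/mol, rounded to 4 dp:

-26.1678 kJ/mol


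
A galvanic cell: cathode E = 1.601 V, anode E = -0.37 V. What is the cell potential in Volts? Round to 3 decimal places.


Standard cell potential: E_cell = E_cathode - E_anode.
E_cell = 1.601 - (-0.37)
E_cell = 1.971 V, rounded to 3 dp:

1.971 V


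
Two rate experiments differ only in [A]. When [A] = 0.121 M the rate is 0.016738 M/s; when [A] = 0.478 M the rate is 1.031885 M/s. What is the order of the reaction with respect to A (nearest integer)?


Rate is proportional to [A]^n, so rate2/rate1 = ([A]2/[A]1)^n. Take logs to solve for n.
rate2/rate1 = 1.031885 / 0.016738 = 61.6492
[A]2/[A]1 = 0.478 / 0.121 = 3.9504
n = ln(61.6492) / ln(3.9504) = 3.0
Nearest integer order:

3


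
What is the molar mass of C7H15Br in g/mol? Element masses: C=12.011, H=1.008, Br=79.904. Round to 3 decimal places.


M = sum(count * atomic_mass) over atoms.
M = 7*12.011 + 15*1.008 + 1*79.904
M = 84.077 + 15.12 + 79.904
M = 179.101 g/mol, rounded to 3 dp:

179.101 g/mol


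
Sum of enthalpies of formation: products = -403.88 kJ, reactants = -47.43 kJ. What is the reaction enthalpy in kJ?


dH_rxn = sum(dH_f products) - sum(dH_f reactants)
dH_rxn = -403.88 - (-47.43)
dH_rxn = -356.45 kJ:

-356.45 kJ


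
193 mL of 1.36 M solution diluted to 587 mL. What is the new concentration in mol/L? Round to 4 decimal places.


Dilution: M1*V1 = M2*V2, solve for M2.
M2 = M1*V1 / V2
M2 = 1.36 * 193 / 587
M2 = 262.48 / 587
M2 = 0.44715503 mol/L, rounded to 4 dp:

0.4472 mol/L


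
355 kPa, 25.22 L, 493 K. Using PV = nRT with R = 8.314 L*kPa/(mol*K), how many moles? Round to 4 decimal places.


PV = nRT, solve for n = PV / (RT).
PV = 355 * 25.22 = 8953.1
RT = 8.314 * 493 = 4098.802
n = 8953.1 / 4098.802
n = 2.18432117 mol, rounded to 4 dp:

2.1843 mol


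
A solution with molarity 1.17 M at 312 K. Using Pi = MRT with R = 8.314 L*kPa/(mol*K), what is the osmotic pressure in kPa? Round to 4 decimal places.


Osmotic pressure (van't Hoff): Pi = M*R*T.
RT = 8.314 * 312 = 2593.968
Pi = 1.17 * 2593.968
Pi = 3034.94256 kPa, rounded to 4 dp:

3034.9426 kPa


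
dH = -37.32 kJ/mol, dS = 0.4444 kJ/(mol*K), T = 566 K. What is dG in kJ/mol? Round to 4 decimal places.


Gibbs: dG = dH - T*dS (consistent units, dS already in kJ/(mol*K)).
T*dS = 566 * 0.4444 = 251.5304
dG = -37.32 - (251.5304)
dG = -288.8504 kJ/mol, rounded to 4 dp:

-288.8504 kJ/mol


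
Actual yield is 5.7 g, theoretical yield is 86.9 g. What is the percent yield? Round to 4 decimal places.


% yield = 100 * actual / theoretical
% yield = 100 * 5.7 / 86.9
% yield = 6.55926352 %, rounded to 4 dp:

6.5593 %


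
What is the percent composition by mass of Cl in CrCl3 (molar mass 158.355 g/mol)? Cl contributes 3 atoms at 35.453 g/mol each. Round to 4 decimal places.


pct = 100 * (n_elem * M_elem) / M_total
mass_contribution = 3 * 35.453 = 106.359 g/mol
pct = 100 * 106.359 / 158.355
pct = 67.16491427 %, rounded to 4 dp:

67.1649 %


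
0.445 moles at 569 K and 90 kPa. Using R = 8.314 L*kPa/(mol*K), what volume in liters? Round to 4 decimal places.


PV = nRT, solve for V = nRT / P.
nRT = 0.445 * 8.314 * 569 = 2105.1464
V = 2105.1464 / 90
V = 23.39051556 L, rounded to 4 dp:

23.3905 L


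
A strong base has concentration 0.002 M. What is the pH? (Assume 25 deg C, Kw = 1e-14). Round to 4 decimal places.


A strong base dissociates completely, so [OH-] equals the given concentration.
pOH = -log10([OH-]) = -log10(0.002) = 2.69897
pH = 14 - pOH = 14 - 2.69897
pH = 11.30103, rounded to 4 dp:

11.3010


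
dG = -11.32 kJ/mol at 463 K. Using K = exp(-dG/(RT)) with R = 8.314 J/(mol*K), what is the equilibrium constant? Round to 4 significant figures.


dG is in kJ/mol; multiply by 1000 to match R in J/(mol*K).
RT = 8.314 * 463 = 3849.382 J/mol
exponent = -dG*1000 / (RT) = -(-11.32*1000) / 3849.382 = 2.94073178
K = exp(2.94073178)
K = 18.929694, rounded to 4 significant figures:

18.93


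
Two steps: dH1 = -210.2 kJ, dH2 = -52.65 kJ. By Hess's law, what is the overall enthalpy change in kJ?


Hess's law: enthalpy is a state function, so add the step enthalpies.
dH_total = dH1 + dH2 = -210.2 + (-52.65)
dH_total = -262.85 kJ:

-262.85 kJ


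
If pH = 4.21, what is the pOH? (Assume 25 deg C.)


At 25 deg C, pH + pOH = 14.
pOH = 14 - pH = 14 - 4.21
pOH = 9.79:

9.79


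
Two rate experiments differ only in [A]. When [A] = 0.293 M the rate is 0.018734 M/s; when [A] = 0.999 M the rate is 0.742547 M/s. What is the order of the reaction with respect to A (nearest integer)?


Rate is proportional to [A]^n, so rate2/rate1 = ([A]2/[A]1)^n. Take logs to solve for n.
rate2/rate1 = 0.742547 / 0.018734 = 39.6363
[A]2/[A]1 = 0.999 / 0.293 = 3.4096
n = ln(39.6363) / ln(3.4096) = 3.0
Nearest integer order:

3


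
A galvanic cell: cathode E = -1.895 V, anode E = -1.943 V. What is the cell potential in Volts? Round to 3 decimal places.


Standard cell potential: E_cell = E_cathode - E_anode.
E_cell = -1.895 - (-1.943)
E_cell = 0.048 V, rounded to 3 dp:

0.048 V


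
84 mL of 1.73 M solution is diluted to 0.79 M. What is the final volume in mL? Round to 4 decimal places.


Dilution: M1*V1 = M2*V2, solve for V2.
V2 = M1*V1 / M2
V2 = 1.73 * 84 / 0.79
V2 = 145.32 / 0.79
V2 = 183.94936709 mL, rounded to 4 dp:

183.9494 mL


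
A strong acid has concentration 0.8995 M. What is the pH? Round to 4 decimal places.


A strong acid dissociates completely, so [H+] equals the given concentration.
pH = -log10([H+]) = -log10(0.8995)
pH = 0.04599883, rounded to 4 dp:

0.0460


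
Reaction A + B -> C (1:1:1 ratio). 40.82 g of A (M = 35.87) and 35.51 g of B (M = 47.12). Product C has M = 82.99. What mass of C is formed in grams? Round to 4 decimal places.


Find moles of each reactant; the smaller value is the limiting reagent in a 1:1:1 reaction, so moles_C equals moles of the limiter.
n_A = mass_A / M_A = 40.82 / 35.87 = 1.137998 mol
n_B = mass_B / M_B = 35.51 / 47.12 = 0.753608 mol
Limiting reagent: B (smaller), n_limiting = 0.753608 mol
mass_C = n_limiting * M_C = 0.753608 * 82.99
mass_C = 62.54192792 g, rounded to 4 dp:

62.5419 g


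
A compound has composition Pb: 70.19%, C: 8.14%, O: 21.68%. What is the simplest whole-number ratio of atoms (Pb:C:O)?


Assume 100 g of compound, divide each mass% by atomic mass to get moles, then normalize by the smallest to get a raw atom ratio.
Moles per 100 g: Pb: 70.19/207.2 = 0.3388, C: 8.14/12.011 = 0.6777, O: 21.68/15.999 = 1.3551
Raw ratio (divide by min = 0.3388): Pb: 1.0, C: 2.001, O: 4.0
Multiply by 1 to clear fractions: Pb: 1.0 ~= 1, C: 2.001 ~= 2, O: 4.0 ~= 4
Reduce by GCD to get the simplest whole-number ratio:

1:2:4


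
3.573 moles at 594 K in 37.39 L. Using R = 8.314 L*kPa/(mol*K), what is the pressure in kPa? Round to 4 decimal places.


PV = nRT, solve for P = nRT / V.
nRT = 3.573 * 8.314 * 594 = 17645.3177
P = 17645.3177 / 37.39
P = 471.92612196 kPa, rounded to 4 dp:

471.9261 kPa


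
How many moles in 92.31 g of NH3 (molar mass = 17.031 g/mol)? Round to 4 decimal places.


n = mass / M
n = 92.31 / 17.031
n = 5.42011626 mol, rounded to 4 dp:

5.4201 mol


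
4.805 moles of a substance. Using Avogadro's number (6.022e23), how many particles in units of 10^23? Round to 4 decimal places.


N = n * NA, then divide by 1e23 for the requested units.
N / 1e23 = n * 6.022
N / 1e23 = 4.805 * 6.022
N / 1e23 = 28.93571, rounded to 4 dp:

28.9357


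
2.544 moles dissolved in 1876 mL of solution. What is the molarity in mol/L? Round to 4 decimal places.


Convert volume to liters: V_L = V_mL / 1000.
V_L = 1876 / 1000 = 1.876 L
M = n / V_L = 2.544 / 1.876
M = 1.35607676 mol/L, rounded to 4 dp:

1.3561 mol/L


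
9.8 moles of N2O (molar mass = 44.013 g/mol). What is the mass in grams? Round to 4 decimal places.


mass = n * M
mass = 9.8 * 44.013
mass = 431.3274 g, rounded to 4 dp:

431.3274 g


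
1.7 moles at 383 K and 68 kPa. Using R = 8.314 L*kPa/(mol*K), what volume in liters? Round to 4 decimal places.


PV = nRT, solve for V = nRT / P.
nRT = 1.7 * 8.314 * 383 = 5413.2454
V = 5413.2454 / 68
V = 79.60655 L, rounded to 4 dp:

79.6066 L


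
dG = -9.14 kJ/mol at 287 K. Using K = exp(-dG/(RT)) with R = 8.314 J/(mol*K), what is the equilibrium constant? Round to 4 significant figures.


dG is in kJ/mol; multiply by 1000 to match R in J/(mol*K).
RT = 8.314 * 287 = 2386.118 J/mol
exponent = -dG*1000 / (RT) = -(-9.14*1000) / 2386.118 = 3.83048952
K = exp(3.83048952)
K = 46.085092, rounded to 4 significant figures:

46.09


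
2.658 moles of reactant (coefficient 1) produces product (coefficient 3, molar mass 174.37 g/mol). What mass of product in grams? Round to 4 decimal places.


Use the coefficient ratio to convert reactant moles to product moles, then multiply by the product's molar mass.
moles_P = moles_R * (coeff_P / coeff_R) = 2.658 * (3/1) = 7.974
mass_P = moles_P * M_P = 7.974 * 174.37
mass_P = 1390.42638 g, rounded to 4 dp:

1390.4264 g


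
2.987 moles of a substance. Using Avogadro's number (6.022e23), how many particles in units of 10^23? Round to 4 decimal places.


N = n * NA, then divide by 1e23 for the requested units.
N / 1e23 = n * 6.022
N / 1e23 = 2.987 * 6.022
N / 1e23 = 17.987714, rounded to 4 dp:

17.9877


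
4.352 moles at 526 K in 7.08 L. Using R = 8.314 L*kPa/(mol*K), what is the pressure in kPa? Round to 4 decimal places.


PV = nRT, solve for P = nRT / V.
nRT = 4.352 * 8.314 * 526 = 19032.0097
P = 19032.0097 / 7.08
P = 2688.13696328 kPa, rounded to 4 dp:

2688.1370 kPa


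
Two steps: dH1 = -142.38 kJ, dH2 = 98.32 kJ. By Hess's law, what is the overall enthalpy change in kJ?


Hess's law: enthalpy is a state function, so add the step enthalpies.
dH_total = dH1 + dH2 = -142.38 + (98.32)
dH_total = -44.06 kJ:

-44.06 kJ


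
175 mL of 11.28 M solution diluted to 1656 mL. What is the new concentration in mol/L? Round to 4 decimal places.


Dilution: M1*V1 = M2*V2, solve for M2.
M2 = M1*V1 / V2
M2 = 11.28 * 175 / 1656
M2 = 1974.0 / 1656
M2 = 1.19202899 mol/L, rounded to 4 dp:

1.1920 mol/L


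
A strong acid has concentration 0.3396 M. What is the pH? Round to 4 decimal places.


A strong acid dissociates completely, so [H+] equals the given concentration.
pH = -log10([H+]) = -log10(0.3396)
pH = 0.46903232, rounded to 4 dp:

0.4690


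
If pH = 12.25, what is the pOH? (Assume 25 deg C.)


At 25 deg C, pH + pOH = 14.
pOH = 14 - pH = 14 - 12.25
pOH = 1.75:

1.75


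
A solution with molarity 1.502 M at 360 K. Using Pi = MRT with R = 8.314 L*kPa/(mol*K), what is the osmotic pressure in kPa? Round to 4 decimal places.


Osmotic pressure (van't Hoff): Pi = M*R*T.
RT = 8.314 * 360 = 2993.04
Pi = 1.502 * 2993.04
Pi = 4495.54608 kPa, rounded to 4 dp:

4495.5461 kPa


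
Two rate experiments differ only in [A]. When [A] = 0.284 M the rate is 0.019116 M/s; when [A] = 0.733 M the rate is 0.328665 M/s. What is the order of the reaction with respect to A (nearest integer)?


Rate is proportional to [A]^n, so rate2/rate1 = ([A]2/[A]1)^n. Take logs to solve for n.
rate2/rate1 = 0.328665 / 0.019116 = 17.1932
[A]2/[A]1 = 0.733 / 0.284 = 2.581
n = ln(17.1932) / ln(2.581) = 3.0
Nearest integer order:

3


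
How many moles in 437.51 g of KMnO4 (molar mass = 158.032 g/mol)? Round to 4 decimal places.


n = mass / M
n = 437.51 / 158.032
n = 2.76848993 mol, rounded to 4 dp:

2.7685 mol


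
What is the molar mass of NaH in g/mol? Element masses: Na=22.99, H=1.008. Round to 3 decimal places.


M = sum(count * atomic_mass) over atoms.
M = 1*22.99 + 1*1.008
M = 22.99 + 1.008
M = 23.998 g/mol, rounded to 3 dp:

23.998 g/mol


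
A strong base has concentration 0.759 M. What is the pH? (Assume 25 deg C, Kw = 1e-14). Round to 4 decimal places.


A strong base dissociates completely, so [OH-] equals the given concentration.
pOH = -log10([OH-]) = -log10(0.759) = 0.119758
pH = 14 - pOH = 14 - 0.119758
pH = 13.880242, rounded to 4 dp:

13.8802


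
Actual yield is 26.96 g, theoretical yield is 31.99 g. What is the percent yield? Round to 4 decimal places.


% yield = 100 * actual / theoretical
% yield = 100 * 26.96 / 31.99
% yield = 84.27633636 %, rounded to 4 dp:

84.2763 %


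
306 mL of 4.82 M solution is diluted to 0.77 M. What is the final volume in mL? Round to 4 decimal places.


Dilution: M1*V1 = M2*V2, solve for V2.
V2 = M1*V1 / M2
V2 = 4.82 * 306 / 0.77
V2 = 1474.92 / 0.77
V2 = 1915.48051948 mL, rounded to 4 dp:

1915.4805 mL


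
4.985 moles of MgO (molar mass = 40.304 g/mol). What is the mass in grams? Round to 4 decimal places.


mass = n * M
mass = 4.985 * 40.304
mass = 200.91544 g, rounded to 4 dp:

200.9154 g


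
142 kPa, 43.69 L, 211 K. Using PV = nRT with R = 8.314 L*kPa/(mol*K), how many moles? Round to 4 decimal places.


PV = nRT, solve for n = PV / (RT).
PV = 142 * 43.69 = 6203.98
RT = 8.314 * 211 = 1754.254
n = 6203.98 / 1754.254
n = 3.53653462 mol, rounded to 4 dp:

3.5365 mol


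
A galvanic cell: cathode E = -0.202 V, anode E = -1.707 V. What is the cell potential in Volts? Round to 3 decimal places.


Standard cell potential: E_cell = E_cathode - E_anode.
E_cell = -0.202 - (-1.707)
E_cell = 1.505 V, rounded to 3 dp:

1.505 V


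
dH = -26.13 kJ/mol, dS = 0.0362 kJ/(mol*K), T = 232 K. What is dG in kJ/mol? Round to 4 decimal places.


Gibbs: dG = dH - T*dS (consistent units, dS already in kJ/(mol*K)).
T*dS = 232 * 0.0362 = 8.3984
dG = -26.13 - (8.3984)
dG = -34.5284 kJ/mol, rounded to 4 dp:

-34.5284 kJ/mol


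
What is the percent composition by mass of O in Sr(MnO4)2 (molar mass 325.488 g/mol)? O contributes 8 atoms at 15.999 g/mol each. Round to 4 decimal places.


pct = 100 * (n_elem * M_elem) / M_total
mass_contribution = 8 * 15.999 = 127.992 g/mol
pct = 100 * 127.992 / 325.488
pct = 39.32310869 %, rounded to 4 dp:

39.3231 %


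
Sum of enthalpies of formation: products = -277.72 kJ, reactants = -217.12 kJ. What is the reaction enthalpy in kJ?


dH_rxn = sum(dH_f products) - sum(dH_f reactants)
dH_rxn = -277.72 - (-217.12)
dH_rxn = -60.6 kJ:

-60.60 kJ


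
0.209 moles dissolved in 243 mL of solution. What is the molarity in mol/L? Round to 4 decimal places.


Convert volume to liters: V_L = V_mL / 1000.
V_L = 243 / 1000 = 0.243 L
M = n / V_L = 0.209 / 0.243
M = 0.8600823 mol/L, rounded to 4 dp:

0.8601 mol/L


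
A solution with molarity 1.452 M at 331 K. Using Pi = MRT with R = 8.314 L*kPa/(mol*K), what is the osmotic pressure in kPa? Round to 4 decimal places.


Osmotic pressure (van't Hoff): Pi = M*R*T.
RT = 8.314 * 331 = 2751.934
Pi = 1.452 * 2751.934
Pi = 3995.808168 kPa, rounded to 4 dp:

3995.8082 kPa


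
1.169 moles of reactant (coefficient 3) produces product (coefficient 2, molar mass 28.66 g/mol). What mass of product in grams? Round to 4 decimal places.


Use the coefficient ratio to convert reactant moles to product moles, then multiply by the product's molar mass.
moles_P = moles_R * (coeff_P / coeff_R) = 1.169 * (2/3) = 0.779333
mass_P = moles_P * M_P = 0.779333 * 28.66
mass_P = 22.33568378 g, rounded to 4 dp:

22.3357 g


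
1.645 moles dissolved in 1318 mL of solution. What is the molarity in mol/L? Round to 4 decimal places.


Convert volume to liters: V_L = V_mL / 1000.
V_L = 1318 / 1000 = 1.318 L
M = n / V_L = 1.645 / 1.318
M = 1.24810319 mol/L, rounded to 4 dp:

1.2481 mol/L


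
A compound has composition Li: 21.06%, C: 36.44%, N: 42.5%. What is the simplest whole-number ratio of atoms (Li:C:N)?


Assume 100 g of compound, divide each mass% by atomic mass to get moles, then normalize by the smallest to get a raw atom ratio.
Moles per 100 g: Li: 21.06/6.941 = 3.0341, C: 36.44/12.011 = 3.0339, N: 42.5/14.007 = 3.0342
Raw ratio (divide by min = 3.0339): Li: 1.0, C: 1.0, N: 1.0
Multiply by 1 to clear fractions: Li: 1.0 ~= 1, C: 1.0 ~= 1, N: 1.0 ~= 1
Reduce by GCD to get the simplest whole-number ratio:

1:1:1


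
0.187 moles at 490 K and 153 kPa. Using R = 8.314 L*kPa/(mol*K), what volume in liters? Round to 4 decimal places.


PV = nRT, solve for V = nRT / P.
nRT = 0.187 * 8.314 * 490 = 761.8118
V = 761.8118 / 153
V = 4.97916209 L, rounded to 4 dp:

4.9792 L


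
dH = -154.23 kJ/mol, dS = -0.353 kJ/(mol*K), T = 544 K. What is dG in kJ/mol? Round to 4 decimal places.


Gibbs: dG = dH - T*dS (consistent units, dS already in kJ/(mol*K)).
T*dS = 544 * -0.353 = -192.032
dG = -154.23 - (-192.032)
dG = 37.802 kJ/mol, rounded to 4 dp:

37.8020 kJ/mol


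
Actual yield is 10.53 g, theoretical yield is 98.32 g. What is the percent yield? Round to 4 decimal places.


% yield = 100 * actual / theoretical
% yield = 100 * 10.53 / 98.32
% yield = 10.70992677 %, rounded to 4 dp:

10.7099 %


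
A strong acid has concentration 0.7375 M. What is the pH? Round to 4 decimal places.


A strong acid dissociates completely, so [H+] equals the given concentration.
pH = -log10([H+]) = -log10(0.7375)
pH = 0.13223798, rounded to 4 dp:

0.1322


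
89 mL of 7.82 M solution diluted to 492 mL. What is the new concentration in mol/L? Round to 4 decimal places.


Dilution: M1*V1 = M2*V2, solve for M2.
M2 = M1*V1 / V2
M2 = 7.82 * 89 / 492
M2 = 695.98 / 492
M2 = 1.4145935 mol/L, rounded to 4 dp:

1.4146 mol/L


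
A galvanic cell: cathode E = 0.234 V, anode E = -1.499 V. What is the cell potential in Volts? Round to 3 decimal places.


Standard cell potential: E_cell = E_cathode - E_anode.
E_cell = 0.234 - (-1.499)
E_cell = 1.733 V, rounded to 3 dp:

1.733 V


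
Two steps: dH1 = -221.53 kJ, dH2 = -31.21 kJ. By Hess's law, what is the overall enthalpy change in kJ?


Hess's law: enthalpy is a state function, so add the step enthalpies.
dH_total = dH1 + dH2 = -221.53 + (-31.21)
dH_total = -252.74 kJ:

-252.74 kJ


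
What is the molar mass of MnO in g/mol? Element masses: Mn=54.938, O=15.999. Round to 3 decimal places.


M = sum(count * atomic_mass) over atoms.
M = 1*54.938 + 1*15.999
M = 54.938 + 15.999
M = 70.937 g/mol, rounded to 3 dp:

70.937 g/mol


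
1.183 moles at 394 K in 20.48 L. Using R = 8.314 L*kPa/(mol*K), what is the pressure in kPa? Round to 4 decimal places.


PV = nRT, solve for P = nRT / V.
nRT = 1.183 * 8.314 * 394 = 3875.172
P = 3875.172 / 20.48
P = 189.21738281 kPa, rounded to 4 dp:

189.2174 kPa


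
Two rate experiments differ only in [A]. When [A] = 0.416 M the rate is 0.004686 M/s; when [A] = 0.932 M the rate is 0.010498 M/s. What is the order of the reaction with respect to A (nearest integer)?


Rate is proportional to [A]^n, so rate2/rate1 = ([A]2/[A]1)^n. Take logs to solve for n.
rate2/rate1 = 0.010498 / 0.004686 = 2.2403
[A]2/[A]1 = 0.932 / 0.416 = 2.2404
n = ln(2.2403) / ln(2.2404) = 1.0
Nearest integer order:

1


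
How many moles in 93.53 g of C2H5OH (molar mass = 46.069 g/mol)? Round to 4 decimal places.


n = mass / M
n = 93.53 / 46.069
n = 2.03021555 mol, rounded to 4 dp:

2.0302 mol


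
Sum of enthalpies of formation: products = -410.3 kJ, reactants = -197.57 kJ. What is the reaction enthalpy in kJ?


dH_rxn = sum(dH_f products) - sum(dH_f reactants)
dH_rxn = -410.3 - (-197.57)
dH_rxn = -212.73 kJ:

-212.73 kJ


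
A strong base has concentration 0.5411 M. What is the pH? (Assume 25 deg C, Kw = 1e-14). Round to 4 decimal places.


A strong base dissociates completely, so [OH-] equals the given concentration.
pOH = -log10([OH-]) = -log10(0.5411) = 0.266722
pH = 14 - pOH = 14 - 0.266722
pH = 13.733278, rounded to 4 dp:

13.7333


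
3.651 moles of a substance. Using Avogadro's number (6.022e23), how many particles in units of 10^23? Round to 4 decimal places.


N = n * NA, then divide by 1e23 for the requested units.
N / 1e23 = n * 6.022
N / 1e23 = 3.651 * 6.022
N / 1e23 = 21.986322, rounded to 4 dp:

21.9863


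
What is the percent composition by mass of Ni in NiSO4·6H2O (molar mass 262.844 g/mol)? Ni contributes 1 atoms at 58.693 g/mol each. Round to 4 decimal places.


pct = 100 * (n_elem * M_elem) / M_total
mass_contribution = 1 * 58.693 = 58.693 g/mol
pct = 100 * 58.693 / 262.844
pct = 22.32997519 %, rounded to 4 dp:

22.3300 %


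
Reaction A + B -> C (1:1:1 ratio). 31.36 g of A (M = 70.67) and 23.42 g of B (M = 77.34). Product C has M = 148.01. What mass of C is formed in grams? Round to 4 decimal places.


Find moles of each reactant; the smaller value is the limiting reagent in a 1:1:1 reaction, so moles_C equals moles of the limiter.
n_A = mass_A / M_A = 31.36 / 70.67 = 0.443753 mol
n_B = mass_B / M_B = 23.42 / 77.34 = 0.302819 mol
Limiting reagent: B (smaller), n_limiting = 0.302819 mol
mass_C = n_limiting * M_C = 0.302819 * 148.01
mass_C = 44.82024019 g, rounded to 4 dp:

44.8202 g


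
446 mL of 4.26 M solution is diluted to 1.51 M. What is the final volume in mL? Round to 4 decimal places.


Dilution: M1*V1 = M2*V2, solve for V2.
V2 = M1*V1 / M2
V2 = 4.26 * 446 / 1.51
V2 = 1899.96 / 1.51
V2 = 1258.25165563 mL, rounded to 4 dp:

1258.2517 mL


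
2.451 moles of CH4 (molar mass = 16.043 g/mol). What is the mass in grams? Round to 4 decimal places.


mass = n * M
mass = 2.451 * 16.043
mass = 39.321393 g, rounded to 4 dp:

39.3214 g


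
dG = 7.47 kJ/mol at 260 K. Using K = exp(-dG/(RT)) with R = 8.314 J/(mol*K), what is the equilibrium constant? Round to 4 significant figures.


dG is in kJ/mol; multiply by 1000 to match R in J/(mol*K).
RT = 8.314 * 260 = 2161.64 J/mol
exponent = -dG*1000 / (RT) = -(7.47*1000) / 2161.64 = -3.45570955
K = exp(-3.45570955)
K = 0.0315649, rounded to 4 significant figures:

0.03156


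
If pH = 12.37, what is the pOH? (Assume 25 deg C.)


At 25 deg C, pH + pOH = 14.
pOH = 14 - pH = 14 - 12.37
pOH = 1.63:

1.63


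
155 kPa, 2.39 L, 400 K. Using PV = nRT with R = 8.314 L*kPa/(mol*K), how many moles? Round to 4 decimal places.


PV = nRT, solve for n = PV / (RT).
PV = 155 * 2.39 = 370.45
RT = 8.314 * 400 = 3325.6
n = 370.45 / 3325.6
n = 0.11139343 mol, rounded to 4 dp:

0.1114 mol


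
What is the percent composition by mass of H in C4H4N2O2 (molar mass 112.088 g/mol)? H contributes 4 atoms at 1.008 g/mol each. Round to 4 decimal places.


pct = 100 * (n_elem * M_elem) / M_total
mass_contribution = 4 * 1.008 = 4.032 g/mol
pct = 100 * 4.032 / 112.088
pct = 3.59717365 %, rounded to 4 dp:

3.5972 %


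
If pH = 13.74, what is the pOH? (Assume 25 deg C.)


At 25 deg C, pH + pOH = 14.
pOH = 14 - pH = 14 - 13.74
pOH = 0.26:

0.26


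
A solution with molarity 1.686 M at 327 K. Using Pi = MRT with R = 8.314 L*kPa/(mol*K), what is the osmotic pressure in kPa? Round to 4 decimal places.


Osmotic pressure (van't Hoff): Pi = M*R*T.
RT = 8.314 * 327 = 2718.678
Pi = 1.686 * 2718.678
Pi = 4583.691108 kPa, rounded to 4 dp:

4583.6911 kPa


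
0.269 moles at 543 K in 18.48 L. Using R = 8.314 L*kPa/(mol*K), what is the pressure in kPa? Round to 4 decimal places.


PV = nRT, solve for P = nRT / V.
nRT = 0.269 * 8.314 * 543 = 1214.401
P = 1214.401 / 18.48
P = 65.71433983 kPa, rounded to 4 dp:

65.7143 kPa


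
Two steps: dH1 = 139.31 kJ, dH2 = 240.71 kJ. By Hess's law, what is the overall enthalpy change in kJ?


Hess's law: enthalpy is a state function, so add the step enthalpies.
dH_total = dH1 + dH2 = 139.31 + (240.71)
dH_total = 380.02 kJ:

380.02 kJ


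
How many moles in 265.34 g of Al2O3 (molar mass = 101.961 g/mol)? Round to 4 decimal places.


n = mass / M
n = 265.34 / 101.961
n = 2.60236757 mol, rounded to 4 dp:

2.6024 mol


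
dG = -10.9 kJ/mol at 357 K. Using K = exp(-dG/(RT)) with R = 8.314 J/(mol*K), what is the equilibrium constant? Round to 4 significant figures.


dG is in kJ/mol; multiply by 1000 to match R in J/(mol*K).
RT = 8.314 * 357 = 2968.098 J/mol
exponent = -dG*1000 / (RT) = -(-10.9*1000) / 2968.098 = 3.67238548
K = exp(3.67238548)
K = 39.345652, rounded to 4 significant figures:

39.35


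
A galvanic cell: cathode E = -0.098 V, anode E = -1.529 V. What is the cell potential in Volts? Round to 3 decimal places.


Standard cell potential: E_cell = E_cathode - E_anode.
E_cell = -0.098 - (-1.529)
E_cell = 1.431 V, rounded to 3 dp:

1.431 V


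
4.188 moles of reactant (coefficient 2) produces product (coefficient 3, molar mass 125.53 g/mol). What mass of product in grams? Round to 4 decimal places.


Use the coefficient ratio to convert reactant moles to product moles, then multiply by the product's molar mass.
moles_P = moles_R * (coeff_P / coeff_R) = 4.188 * (3/2) = 6.282
mass_P = moles_P * M_P = 6.282 * 125.53
mass_P = 788.57946 g, rounded to 4 dp:

788.5795 g


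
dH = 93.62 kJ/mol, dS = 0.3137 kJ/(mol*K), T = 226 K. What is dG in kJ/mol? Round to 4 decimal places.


Gibbs: dG = dH - T*dS (consistent units, dS already in kJ/(mol*K)).
T*dS = 226 * 0.3137 = 70.8962
dG = 93.62 - (70.8962)
dG = 22.7238 kJ/mol, rounded to 4 dp:

22.7238 kJ/mol


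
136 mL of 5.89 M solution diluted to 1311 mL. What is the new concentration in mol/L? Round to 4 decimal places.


Dilution: M1*V1 = M2*V2, solve for M2.
M2 = M1*V1 / V2
M2 = 5.89 * 136 / 1311
M2 = 801.04 / 1311
M2 = 0.61101449 mol/L, rounded to 4 dp:

0.6110 mol/L


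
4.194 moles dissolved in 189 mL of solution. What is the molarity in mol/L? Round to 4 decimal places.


Convert volume to liters: V_L = V_mL / 1000.
V_L = 189 / 1000 = 0.189 L
M = n / V_L = 4.194 / 0.189
M = 22.19047619 mol/L, rounded to 4 dp:

22.1905 mol/L


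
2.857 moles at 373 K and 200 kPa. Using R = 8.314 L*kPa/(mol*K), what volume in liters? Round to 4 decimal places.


PV = nRT, solve for V = nRT / P.
nRT = 2.857 * 8.314 * 373 = 8859.9056
V = 8859.9056 / 200
V = 44.299528 L, rounded to 4 dp:

44.2995 L


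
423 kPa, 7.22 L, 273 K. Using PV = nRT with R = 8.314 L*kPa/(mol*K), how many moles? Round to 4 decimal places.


PV = nRT, solve for n = PV / (RT).
PV = 423 * 7.22 = 3054.06
RT = 8.314 * 273 = 2269.722
n = 3054.06 / 2269.722
n = 1.34556567 mol, rounded to 4 dp:

1.3456 mol
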